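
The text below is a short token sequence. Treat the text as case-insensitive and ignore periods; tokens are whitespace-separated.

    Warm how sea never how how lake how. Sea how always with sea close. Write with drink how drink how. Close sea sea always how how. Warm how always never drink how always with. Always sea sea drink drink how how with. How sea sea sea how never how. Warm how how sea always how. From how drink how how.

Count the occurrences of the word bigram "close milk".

0

Scanning the 59 overlapping bigram windows for "close milk":
  (none found)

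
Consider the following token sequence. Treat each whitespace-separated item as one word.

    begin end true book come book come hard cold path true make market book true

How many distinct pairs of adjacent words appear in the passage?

15 tokens → 14 bigram windows in total.
Repeated bigrams (each contributes count−1 duplicates):
  book come: 2
1 duplicate windows → 14 − 1 = 13 distinct.

13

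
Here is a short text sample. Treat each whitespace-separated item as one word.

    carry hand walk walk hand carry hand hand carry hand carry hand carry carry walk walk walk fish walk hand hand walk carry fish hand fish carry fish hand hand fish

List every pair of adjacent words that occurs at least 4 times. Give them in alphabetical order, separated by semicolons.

carry hand; hand carry

Bigram counts meeting the condition (at least 4 times):
  carry hand: 4
  hand carry: 4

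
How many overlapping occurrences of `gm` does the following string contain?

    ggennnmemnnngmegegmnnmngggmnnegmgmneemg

Sliding a length-2 window over the 39 characters (38 positions):
  position 13–14: gm
  position 18–19: gm
  position 26–27: gm
  position 31–32: gm
  position 33–34: gm

5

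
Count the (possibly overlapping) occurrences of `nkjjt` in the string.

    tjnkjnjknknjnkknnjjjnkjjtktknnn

Sliding a length-5 window over the 31 characters (27 positions):
  position 21–25: nkjjt

1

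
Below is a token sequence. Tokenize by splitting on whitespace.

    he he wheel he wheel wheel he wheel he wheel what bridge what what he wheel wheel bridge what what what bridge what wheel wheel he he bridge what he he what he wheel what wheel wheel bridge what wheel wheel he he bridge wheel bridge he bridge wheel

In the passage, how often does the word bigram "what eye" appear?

Scanning the 48 overlapping bigram windows for "what eye":
  (none found)

0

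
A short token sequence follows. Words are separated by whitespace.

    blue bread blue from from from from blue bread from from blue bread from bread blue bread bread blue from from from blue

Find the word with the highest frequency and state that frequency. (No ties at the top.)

"from", 10 times

Unigram frequencies (highest first):
  from: 10
  blue: 7
  bread: 6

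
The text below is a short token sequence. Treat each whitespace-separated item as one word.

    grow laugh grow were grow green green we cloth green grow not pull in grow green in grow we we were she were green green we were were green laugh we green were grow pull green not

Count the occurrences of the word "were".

6

Scanning the 37 tokens for "were":
  position 4: were
  position 21: were
  position 23: were
  position 27: were
  position 28: were
  position 33: were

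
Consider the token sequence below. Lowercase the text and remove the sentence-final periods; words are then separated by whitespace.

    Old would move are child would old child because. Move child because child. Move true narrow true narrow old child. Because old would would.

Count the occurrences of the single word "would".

Scanning the 24 tokens for "would":
  position 2: would
  position 6: would
  position 23: would
  position 24: would

4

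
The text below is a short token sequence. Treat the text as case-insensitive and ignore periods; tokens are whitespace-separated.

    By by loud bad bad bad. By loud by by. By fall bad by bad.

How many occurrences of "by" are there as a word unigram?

Scanning the 15 tokens for "by":
  position 1: by
  position 2: by
  position 7: by
  position 9: by
  position 10: by
  position 11: by
  position 14: by

7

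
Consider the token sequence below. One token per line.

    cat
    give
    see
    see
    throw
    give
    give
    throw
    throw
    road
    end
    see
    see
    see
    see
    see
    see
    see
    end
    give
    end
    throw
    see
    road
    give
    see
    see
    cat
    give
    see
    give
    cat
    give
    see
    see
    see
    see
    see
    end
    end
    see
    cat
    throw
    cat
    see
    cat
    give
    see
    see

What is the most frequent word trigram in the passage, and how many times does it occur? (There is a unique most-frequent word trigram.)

"see see see", 8 times

Trigram frequencies (highest first):
  see see see: 8
  cat give see: 4
  give see see: 4
  see see end: 2
  see cat give: 2
  see see throw: 1
  … (26 more, each ≤ 1)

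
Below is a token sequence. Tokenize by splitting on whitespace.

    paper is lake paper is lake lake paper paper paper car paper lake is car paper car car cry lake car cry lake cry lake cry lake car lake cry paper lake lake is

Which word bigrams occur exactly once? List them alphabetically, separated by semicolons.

Bigram counts meeting the condition (exactly once):
  car car: 1
  car lake: 1
  cry paper: 1
  is car: 1

car car; car lake; cry paper; is car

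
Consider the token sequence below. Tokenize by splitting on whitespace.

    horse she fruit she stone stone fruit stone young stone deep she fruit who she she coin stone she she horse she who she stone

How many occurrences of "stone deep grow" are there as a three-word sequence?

0

Scanning the 23 overlapping trigram windows for "stone deep grow":
  (none found)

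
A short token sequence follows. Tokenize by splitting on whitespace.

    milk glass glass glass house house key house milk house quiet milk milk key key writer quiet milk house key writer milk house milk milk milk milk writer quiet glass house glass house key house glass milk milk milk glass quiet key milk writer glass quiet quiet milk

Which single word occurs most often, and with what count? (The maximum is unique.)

Unigram frequencies (highest first):
  milk: 15
  house: 9
  glass: 8
  key: 6
  quiet: 6
  writer: 4

"milk", 15 times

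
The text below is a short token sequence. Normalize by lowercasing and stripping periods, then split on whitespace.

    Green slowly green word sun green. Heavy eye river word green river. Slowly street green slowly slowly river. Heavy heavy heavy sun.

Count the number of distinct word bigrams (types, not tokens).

19

22 tokens → 21 bigram windows in total.
Repeated bigrams (each contributes count−1 duplicates):
  green slowly: 2
  heavy heavy: 2
2 duplicate windows → 21 − 2 = 19 distinct.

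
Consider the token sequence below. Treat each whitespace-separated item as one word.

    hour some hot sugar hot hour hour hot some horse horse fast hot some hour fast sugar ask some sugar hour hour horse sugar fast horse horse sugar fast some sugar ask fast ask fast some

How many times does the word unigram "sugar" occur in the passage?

6

Scanning the 36 tokens for "sugar":
  position 4: sugar
  position 17: sugar
  position 20: sugar
  position 24: sugar
  position 28: sugar
  position 31: sugar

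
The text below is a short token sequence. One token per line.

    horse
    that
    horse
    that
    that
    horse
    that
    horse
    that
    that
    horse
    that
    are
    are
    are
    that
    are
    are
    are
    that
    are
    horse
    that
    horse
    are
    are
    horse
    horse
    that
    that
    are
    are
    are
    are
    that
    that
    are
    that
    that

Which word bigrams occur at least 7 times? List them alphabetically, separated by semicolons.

Bigram counts meeting the condition (at least 7 times):
  are are: 8
  horse that: 7

are are; horse that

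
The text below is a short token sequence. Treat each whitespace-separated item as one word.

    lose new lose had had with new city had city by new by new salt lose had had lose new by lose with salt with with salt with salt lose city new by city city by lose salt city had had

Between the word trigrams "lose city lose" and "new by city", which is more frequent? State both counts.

"lose city lose": 0 occurrences
"new by city": 1 occurrence

"new by city" (1 vs 0)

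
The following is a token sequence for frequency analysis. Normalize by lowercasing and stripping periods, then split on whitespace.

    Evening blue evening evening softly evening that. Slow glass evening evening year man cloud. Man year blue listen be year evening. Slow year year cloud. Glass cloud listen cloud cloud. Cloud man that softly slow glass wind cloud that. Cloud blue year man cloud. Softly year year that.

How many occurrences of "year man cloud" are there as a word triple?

Scanning the 46 overlapping trigram windows for "year man cloud":
  position 12–14: year man cloud
  position 42–44: year man cloud

2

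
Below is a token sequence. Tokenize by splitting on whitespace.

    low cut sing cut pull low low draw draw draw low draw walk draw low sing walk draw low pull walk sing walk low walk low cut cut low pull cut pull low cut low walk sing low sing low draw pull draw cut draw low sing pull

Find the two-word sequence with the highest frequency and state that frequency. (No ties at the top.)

"draw low", 4 times

Bigram frequencies (highest first):
  draw low: 4
  low cut: 3
  low draw: 3
  low sing: 3
  cut pull: 2
  pull low: 2
  … (21 more, each ≤ 2)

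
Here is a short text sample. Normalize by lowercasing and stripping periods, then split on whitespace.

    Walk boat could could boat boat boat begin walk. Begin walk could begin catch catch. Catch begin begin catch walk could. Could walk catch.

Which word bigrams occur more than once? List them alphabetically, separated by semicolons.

Bigram counts meeting the condition (more than once):
  begin catch: 2
  begin walk: 2
  boat boat: 2
  catch catch: 2
  could could: 2
  walk could: 2

begin catch; begin walk; boat boat; catch catch; could could; walk could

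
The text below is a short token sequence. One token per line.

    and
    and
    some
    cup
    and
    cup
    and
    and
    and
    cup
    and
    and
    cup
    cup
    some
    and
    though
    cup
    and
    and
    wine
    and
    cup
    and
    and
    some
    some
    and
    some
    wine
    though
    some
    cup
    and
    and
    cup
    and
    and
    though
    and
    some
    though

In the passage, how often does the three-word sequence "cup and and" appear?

6

Scanning the 40 overlapping trigram windows for "cup and and":
  position 6–8: cup and and
  position 10–12: cup and and
  position 18–20: cup and and
  position 23–25: cup and and
  position 33–35: cup and and
  position 36–38: cup and and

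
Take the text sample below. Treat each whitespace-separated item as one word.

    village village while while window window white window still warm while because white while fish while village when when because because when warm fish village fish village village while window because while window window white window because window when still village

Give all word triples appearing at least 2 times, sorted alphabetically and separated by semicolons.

village village while; while window window; window white window; window window white

Trigram counts meeting the condition (at least 2 times):
  village village while: 2
  while window window: 2
  window white window: 2
  window window white: 2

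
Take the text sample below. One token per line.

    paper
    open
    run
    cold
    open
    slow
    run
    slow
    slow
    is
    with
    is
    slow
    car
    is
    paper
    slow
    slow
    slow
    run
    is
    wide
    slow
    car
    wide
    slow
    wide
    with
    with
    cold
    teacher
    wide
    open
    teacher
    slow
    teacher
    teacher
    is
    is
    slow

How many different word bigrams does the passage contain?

40 tokens → 39 bigram windows in total.
Repeated bigrams (each contributes count−1 duplicates):
  slow slow: 3
  is slow: 2
  slow car: 2
  slow run: 2
  wide slow: 2
6 duplicate windows → 39 − 6 = 33 distinct.

33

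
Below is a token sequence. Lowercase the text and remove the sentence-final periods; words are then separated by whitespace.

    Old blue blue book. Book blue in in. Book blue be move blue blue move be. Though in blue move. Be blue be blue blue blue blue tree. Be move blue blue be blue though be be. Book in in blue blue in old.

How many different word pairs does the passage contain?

44 tokens → 43 bigram windows in total.
Repeated bigrams (each contributes count−1 duplicates):
  blue blue: 7
  be blue: 3
  blue be: 3
  be move: 2
  blue in: 2
  blue move: 2
  book blue: 2
  in blue: 2
  … (3 more repeated)
18 duplicate windows → 43 − 18 = 25 distinct.

25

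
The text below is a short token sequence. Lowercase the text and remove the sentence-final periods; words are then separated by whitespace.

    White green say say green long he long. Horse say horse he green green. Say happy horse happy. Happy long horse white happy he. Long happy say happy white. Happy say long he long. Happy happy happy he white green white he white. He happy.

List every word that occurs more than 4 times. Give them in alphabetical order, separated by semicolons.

green; happy; he; long; say; white

Unigram counts meeting the condition (more than 4 times):
  green: 5
  happy: 11
  he: 7
  long: 6
  say: 6
  white: 6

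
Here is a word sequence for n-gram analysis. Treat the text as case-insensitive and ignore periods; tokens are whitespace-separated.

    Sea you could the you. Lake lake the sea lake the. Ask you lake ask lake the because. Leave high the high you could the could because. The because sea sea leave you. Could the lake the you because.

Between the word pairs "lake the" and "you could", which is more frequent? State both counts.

"lake the" (4 vs 3)

"lake the": 4 occurrences
"you could": 3 occurrences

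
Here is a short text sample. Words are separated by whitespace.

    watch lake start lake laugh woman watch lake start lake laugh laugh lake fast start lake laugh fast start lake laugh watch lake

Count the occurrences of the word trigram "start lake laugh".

4

Scanning the 21 overlapping trigram windows for "start lake laugh":
  position 3–5: start lake laugh
  position 9–11: start lake laugh
  position 15–17: start lake laugh
  position 19–21: start lake laugh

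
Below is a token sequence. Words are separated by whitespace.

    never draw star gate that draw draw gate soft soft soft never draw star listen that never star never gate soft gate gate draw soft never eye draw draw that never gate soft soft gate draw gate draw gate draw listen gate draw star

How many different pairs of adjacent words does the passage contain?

25

44 tokens → 43 bigram windows in total.
Repeated bigrams (each contributes count−1 duplicates):
  gate draw: 5
  draw gate: 3
  draw star: 3
  gate soft: 3
  soft soft: 3
  draw draw: 2
  never draw: 2
  never gate: 2
  … (3 more repeated)
18 duplicate windows → 43 − 18 = 25 distinct.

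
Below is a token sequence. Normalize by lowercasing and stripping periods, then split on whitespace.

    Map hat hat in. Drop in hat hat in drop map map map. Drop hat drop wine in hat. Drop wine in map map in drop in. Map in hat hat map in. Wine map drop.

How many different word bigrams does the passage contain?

18

36 tokens → 35 bigram windows in total.
Repeated bigrams (each contributes count−1 duplicates):
  hat hat: 3
  in drop: 3
  in hat: 3
  map in: 3
  map map: 3
  drop in: 2
  drop wine: 2
  hat drop: 2
  … (4 more repeated)
17 duplicate windows → 35 − 17 = 18 distinct.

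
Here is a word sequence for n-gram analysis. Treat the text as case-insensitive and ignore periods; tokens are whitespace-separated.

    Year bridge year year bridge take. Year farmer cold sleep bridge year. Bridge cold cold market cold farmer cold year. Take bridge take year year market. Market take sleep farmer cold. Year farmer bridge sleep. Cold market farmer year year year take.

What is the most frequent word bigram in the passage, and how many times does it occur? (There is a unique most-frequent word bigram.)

"year year", 4 times

Bigram frequencies (highest first):
  year year: 4
  year bridge: 3
  farmer cold: 3
  bridge year: 2
  bridge take: 2
  take year: 2
  … (21 more, each ≤ 2)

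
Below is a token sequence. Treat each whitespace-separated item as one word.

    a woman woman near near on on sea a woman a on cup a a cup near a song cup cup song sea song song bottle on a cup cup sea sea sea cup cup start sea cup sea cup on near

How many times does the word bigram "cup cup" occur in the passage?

Scanning the 41 overlapping bigram windows for "cup cup":
  position 20–21: cup cup
  position 29–30: cup cup
  position 34–35: cup cup

3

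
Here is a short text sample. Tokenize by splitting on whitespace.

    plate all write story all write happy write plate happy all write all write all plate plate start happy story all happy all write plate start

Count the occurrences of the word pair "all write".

Scanning the 25 overlapping bigram windows for "all write":
  position 2–3: all write
  position 5–6: all write
  position 11–12: all write
  position 13–14: all write
  position 23–24: all write

5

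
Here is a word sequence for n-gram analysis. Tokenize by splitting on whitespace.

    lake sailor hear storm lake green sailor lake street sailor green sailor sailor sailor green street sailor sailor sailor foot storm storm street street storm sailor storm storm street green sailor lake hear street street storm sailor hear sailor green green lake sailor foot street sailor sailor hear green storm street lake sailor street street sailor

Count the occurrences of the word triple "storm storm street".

Scanning the 54 overlapping trigram windows for "storm storm street":
  position 21–23: storm storm street
  position 27–29: storm storm street

2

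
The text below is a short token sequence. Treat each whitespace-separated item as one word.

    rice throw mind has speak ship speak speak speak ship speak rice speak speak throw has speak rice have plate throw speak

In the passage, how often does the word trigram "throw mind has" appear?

1

Scanning the 20 overlapping trigram windows for "throw mind has":
  position 2–4: throw mind has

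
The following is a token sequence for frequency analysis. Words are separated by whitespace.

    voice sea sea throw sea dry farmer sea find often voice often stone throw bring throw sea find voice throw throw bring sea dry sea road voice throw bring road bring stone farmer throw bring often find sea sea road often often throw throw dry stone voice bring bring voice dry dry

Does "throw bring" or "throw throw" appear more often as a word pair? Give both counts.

"throw bring": 4 occurrences
"throw throw": 2 occurrences

"throw bring" (4 vs 2)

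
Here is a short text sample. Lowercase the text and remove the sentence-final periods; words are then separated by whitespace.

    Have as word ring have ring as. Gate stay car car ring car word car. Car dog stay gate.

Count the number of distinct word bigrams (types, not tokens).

17

19 tokens → 18 bigram windows in total.
Repeated bigrams (each contributes count−1 duplicates):
  car car: 2
1 duplicate windows → 18 − 1 = 17 distinct.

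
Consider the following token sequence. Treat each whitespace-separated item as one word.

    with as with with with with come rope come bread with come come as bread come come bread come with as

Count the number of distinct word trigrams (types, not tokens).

18

21 tokens → 19 trigram windows in total.
Repeated trigrams (each contributes count−1 duplicates):
  with with with: 2
1 duplicate windows → 19 − 1 = 18 distinct.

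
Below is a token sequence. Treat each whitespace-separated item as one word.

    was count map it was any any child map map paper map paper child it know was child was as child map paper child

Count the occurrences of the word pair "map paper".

Scanning the 23 overlapping bigram windows for "map paper":
  position 10–11: map paper
  position 12–13: map paper
  position 22–23: map paper

3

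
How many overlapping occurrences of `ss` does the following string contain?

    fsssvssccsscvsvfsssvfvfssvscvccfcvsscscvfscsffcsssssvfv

12

Sliding a length-2 window over the 55 characters (54 positions):
  position 2–3: ss
  position 3–4: ss
  position 6–7: ss
  position 10–11: ss
  position 17–18: ss
  position 18–19: ss
  position 24–25: ss
  position 35–36: ss
  position 48–49: ss
  position 49–50: ss
  … (2 more)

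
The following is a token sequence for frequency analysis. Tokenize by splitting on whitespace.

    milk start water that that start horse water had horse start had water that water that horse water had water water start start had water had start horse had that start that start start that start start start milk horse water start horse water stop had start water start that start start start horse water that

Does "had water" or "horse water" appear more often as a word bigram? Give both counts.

"horse water" (5 vs 3)

"had water": 3 occurrences
"horse water": 5 occurrences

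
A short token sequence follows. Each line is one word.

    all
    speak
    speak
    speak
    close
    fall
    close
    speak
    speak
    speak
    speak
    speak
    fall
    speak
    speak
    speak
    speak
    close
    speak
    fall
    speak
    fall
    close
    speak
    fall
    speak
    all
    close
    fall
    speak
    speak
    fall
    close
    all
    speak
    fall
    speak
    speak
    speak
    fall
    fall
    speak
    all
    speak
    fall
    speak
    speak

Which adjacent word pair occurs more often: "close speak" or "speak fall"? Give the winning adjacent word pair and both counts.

"close speak": 3 occurrences
"speak fall": 8 occurrences

"speak fall" (8 vs 3)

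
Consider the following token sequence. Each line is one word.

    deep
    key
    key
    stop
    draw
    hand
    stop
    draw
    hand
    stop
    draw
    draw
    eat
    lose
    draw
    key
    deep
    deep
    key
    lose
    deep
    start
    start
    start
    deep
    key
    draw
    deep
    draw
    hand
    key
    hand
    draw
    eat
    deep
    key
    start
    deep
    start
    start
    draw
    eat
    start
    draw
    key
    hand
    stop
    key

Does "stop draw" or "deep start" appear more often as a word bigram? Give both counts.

"stop draw" (3 vs 2)

"stop draw": 3 occurrences
"deep start": 2 occurrences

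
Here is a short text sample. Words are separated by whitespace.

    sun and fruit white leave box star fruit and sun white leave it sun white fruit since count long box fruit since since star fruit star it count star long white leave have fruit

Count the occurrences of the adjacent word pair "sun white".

Scanning the 33 overlapping bigram windows for "sun white":
  position 10–11: sun white
  position 14–15: sun white

2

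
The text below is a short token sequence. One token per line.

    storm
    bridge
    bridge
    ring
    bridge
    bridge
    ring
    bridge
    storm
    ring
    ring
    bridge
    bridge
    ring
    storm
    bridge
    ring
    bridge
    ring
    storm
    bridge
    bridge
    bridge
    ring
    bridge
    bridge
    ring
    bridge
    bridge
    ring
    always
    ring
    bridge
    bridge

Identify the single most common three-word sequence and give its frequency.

"bridge bridge ring", 6 times

Trigram frequencies (highest first):
  bridge bridge ring: 6
  bridge ring bridge: 5
  ring bridge bridge: 5
  storm bridge bridge: 2
  bridge ring storm: 2
  ring storm bridge: 2
  … (10 more, each ≤ 1)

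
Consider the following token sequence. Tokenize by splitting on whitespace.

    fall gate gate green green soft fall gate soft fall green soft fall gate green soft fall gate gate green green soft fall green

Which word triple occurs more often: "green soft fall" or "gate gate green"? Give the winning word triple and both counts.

"green soft fall" (4 vs 2)

"green soft fall": 4 occurrences
"gate gate green": 2 occurrences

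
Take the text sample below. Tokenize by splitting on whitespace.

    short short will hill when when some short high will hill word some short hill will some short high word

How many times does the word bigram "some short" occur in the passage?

Scanning the 19 overlapping bigram windows for "some short":
  position 7–8: some short
  position 13–14: some short
  position 17–18: some short

3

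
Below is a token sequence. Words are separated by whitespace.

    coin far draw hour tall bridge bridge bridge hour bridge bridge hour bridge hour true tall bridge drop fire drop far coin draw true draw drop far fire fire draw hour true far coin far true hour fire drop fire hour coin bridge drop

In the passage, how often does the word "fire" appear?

Scanning the 44 tokens for "fire":
  position 19: fire
  position 28: fire
  position 29: fire
  position 38: fire
  position 40: fire

5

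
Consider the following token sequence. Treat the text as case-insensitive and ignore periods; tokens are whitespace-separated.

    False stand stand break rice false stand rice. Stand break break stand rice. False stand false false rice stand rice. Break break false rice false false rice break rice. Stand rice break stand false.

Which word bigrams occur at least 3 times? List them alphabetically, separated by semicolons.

Bigram counts meeting the condition (at least 3 times):
  false rice: 3
  false stand: 3
  rice break: 3
  rice false: 3
  rice stand: 3
  stand rice: 4

false rice; false stand; rice break; rice false; rice stand; stand rice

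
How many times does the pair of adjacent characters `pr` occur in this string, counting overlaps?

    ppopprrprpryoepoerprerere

Sliding a length-2 window over the 25 characters (24 positions):
  position 5–6: pr
  position 8–9: pr
  position 10–11: pr
  position 19–20: pr

4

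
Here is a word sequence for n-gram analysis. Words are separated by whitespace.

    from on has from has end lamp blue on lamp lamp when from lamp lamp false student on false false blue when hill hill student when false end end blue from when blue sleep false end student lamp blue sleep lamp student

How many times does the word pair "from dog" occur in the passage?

Scanning the 41 overlapping bigram windows for "from dog":
  (none found)

0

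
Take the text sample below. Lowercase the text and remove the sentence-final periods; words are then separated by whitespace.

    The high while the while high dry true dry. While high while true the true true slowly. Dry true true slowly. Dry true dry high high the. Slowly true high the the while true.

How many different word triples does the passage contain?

34 tokens → 32 trigram windows in total.
Repeated trigrams (each contributes count−1 duplicates):
  dry true dry: 2
  slowly dry true: 2
  true slowly dry: 2
  true true slowly: 2
4 duplicate windows → 32 − 4 = 28 distinct.

28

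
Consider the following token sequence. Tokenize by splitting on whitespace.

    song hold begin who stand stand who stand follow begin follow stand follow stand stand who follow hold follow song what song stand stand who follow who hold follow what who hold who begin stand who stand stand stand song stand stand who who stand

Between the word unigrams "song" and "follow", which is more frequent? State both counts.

"song": 4 occurrences
"follow": 7 occurrences

"follow" (7 vs 4)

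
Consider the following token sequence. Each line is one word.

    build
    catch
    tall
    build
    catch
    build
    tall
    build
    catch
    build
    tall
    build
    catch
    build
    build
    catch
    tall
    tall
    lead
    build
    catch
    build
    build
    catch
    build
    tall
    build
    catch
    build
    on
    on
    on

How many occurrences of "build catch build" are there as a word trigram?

Scanning the 30 overlapping trigram windows for "build catch build":
  position 4–6: build catch build
  position 8–10: build catch build
  position 12–14: build catch build
  position 20–22: build catch build
  position 23–25: build catch build
  position 27–29: build catch build

6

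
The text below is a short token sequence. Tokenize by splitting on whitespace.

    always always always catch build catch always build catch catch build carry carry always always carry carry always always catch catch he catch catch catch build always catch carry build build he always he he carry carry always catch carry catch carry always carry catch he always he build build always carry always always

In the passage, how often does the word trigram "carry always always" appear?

Scanning the 52 overlapping trigram windows for "carry always always":
  position 13–15: carry always always
  position 17–19: carry always always
  position 52–54: carry always always

3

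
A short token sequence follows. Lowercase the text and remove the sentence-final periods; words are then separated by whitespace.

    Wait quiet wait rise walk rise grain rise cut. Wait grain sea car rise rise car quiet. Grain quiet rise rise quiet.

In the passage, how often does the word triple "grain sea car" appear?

1

Scanning the 20 overlapping trigram windows for "grain sea car":
  position 11–13: grain sea car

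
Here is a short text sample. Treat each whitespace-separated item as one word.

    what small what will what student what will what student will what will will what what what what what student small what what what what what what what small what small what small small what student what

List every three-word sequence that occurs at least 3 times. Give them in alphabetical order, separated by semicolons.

Trigram counts meeting the condition (at least 3 times):
  what small what: 3
  what what what: 8

what small what; what what what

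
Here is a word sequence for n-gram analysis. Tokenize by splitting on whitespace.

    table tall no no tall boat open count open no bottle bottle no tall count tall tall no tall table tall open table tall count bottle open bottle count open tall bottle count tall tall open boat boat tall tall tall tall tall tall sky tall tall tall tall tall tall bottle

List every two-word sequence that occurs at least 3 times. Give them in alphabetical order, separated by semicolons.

Bigram counts meeting the condition (at least 3 times):
  no tall: 3
  table tall: 3
  tall tall: 12

no tall; table tall; tall tall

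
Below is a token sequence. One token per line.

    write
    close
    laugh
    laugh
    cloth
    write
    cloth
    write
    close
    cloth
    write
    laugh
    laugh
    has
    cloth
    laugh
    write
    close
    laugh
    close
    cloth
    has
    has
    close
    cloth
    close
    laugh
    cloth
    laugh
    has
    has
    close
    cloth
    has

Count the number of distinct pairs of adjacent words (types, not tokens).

34 tokens → 33 bigram windows in total.
Repeated bigrams (each contributes count−1 duplicates):
  close cloth: 4
  close laugh: 3
  cloth write: 3
  write close: 3
  cloth has: 2
  cloth laugh: 2
  has close: 2
  has has: 2
  … (3 more repeated)
16 duplicate windows → 33 − 16 = 17 distinct.

17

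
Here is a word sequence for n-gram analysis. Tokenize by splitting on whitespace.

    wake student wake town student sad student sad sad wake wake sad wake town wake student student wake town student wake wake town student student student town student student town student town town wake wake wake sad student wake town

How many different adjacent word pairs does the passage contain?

40 tokens → 39 bigram windows in total.
Repeated bigrams (each contributes count−1 duplicates):
  town student: 5
  wake town: 5
  student student: 4
  student wake: 4
  wake wake: 4
  student town: 3
  sad student: 2
  sad wake: 2
  … (4 more repeated)
25 duplicate windows → 39 − 25 = 14 distinct.

14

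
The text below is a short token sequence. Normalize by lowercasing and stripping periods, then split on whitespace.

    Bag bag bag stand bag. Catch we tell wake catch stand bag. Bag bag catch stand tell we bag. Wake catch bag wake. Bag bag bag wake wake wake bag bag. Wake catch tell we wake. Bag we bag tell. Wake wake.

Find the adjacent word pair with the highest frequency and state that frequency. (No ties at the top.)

Bigram frequencies (highest first):
  bag bag: 7
  bag wake: 4
  wake catch: 3
  wake bag: 3
  wake wake: 3
  stand bag: 2
  … (14 more, each ≤ 2)

"bag bag", 7 times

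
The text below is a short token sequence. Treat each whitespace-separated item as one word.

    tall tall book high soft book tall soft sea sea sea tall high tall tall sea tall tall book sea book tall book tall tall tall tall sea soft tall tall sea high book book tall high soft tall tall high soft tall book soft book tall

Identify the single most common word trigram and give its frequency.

Trigram frequencies (highest first):
  tall tall sea: 3
  tall tall book: 2
  soft book tall: 2
  tall tall tall: 2
  soft tall tall: 2
  tall high soft: 2
  … (31 more, each ≤ 2)

"tall tall sea", 3 times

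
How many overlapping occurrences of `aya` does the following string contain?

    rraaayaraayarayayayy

Sliding a length-3 window over the 20 characters (18 positions):
  position 5–7: aya
  position 10–12: aya
  position 14–16: aya
  position 16–18: aya

4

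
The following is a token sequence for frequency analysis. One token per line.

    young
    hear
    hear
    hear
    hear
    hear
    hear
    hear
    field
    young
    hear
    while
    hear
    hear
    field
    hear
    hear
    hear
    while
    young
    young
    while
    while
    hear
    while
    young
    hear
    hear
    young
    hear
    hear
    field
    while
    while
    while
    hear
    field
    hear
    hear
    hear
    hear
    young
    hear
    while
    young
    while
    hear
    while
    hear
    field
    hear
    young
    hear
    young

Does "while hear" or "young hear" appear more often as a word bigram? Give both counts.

"young hear" (6 vs 5)

"while hear": 5 occurrences
"young hear": 6 occurrences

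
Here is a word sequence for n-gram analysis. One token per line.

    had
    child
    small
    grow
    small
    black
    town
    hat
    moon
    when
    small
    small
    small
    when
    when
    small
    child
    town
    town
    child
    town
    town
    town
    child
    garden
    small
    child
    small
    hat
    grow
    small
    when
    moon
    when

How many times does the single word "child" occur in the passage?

Scanning the 34 tokens for "child":
  position 2: child
  position 17: child
  position 20: child
  position 24: child
  position 27: child

5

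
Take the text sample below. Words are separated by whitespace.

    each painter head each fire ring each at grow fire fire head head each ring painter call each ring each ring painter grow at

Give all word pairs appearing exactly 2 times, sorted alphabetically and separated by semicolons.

Bigram counts meeting the condition (exactly 2 times):
  head each: 2
  ring each: 2
  ring painter: 2

head each; ring each; ring painter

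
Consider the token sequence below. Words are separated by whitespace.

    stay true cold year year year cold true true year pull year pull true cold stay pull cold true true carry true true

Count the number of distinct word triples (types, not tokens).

23 tokens → 21 trigram windows in total.
Repeated trigrams (each contributes count−1 duplicates):
  cold true true: 2
1 duplicate windows → 21 − 1 = 20 distinct.

20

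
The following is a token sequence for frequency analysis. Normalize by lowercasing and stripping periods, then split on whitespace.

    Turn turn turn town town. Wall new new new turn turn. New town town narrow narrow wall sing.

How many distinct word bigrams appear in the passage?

13

18 tokens → 17 bigram windows in total.
Repeated bigrams (each contributes count−1 duplicates):
  turn turn: 3
  new new: 2
  town town: 2
4 duplicate windows → 17 − 4 = 13 distinct.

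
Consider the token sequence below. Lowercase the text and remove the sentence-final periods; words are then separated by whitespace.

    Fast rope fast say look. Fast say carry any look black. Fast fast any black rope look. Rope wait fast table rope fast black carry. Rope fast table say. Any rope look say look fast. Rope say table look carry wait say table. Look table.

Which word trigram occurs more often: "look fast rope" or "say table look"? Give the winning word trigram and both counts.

"say table look" (2 vs 1)

"look fast rope": 1 occurrence
"say table look": 2 occurrences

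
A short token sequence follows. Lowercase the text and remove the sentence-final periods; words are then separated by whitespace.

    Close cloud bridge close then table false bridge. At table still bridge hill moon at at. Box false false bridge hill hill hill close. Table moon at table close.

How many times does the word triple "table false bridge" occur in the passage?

1

Scanning the 27 overlapping trigram windows for "table false bridge":
  position 6–8: table false bridge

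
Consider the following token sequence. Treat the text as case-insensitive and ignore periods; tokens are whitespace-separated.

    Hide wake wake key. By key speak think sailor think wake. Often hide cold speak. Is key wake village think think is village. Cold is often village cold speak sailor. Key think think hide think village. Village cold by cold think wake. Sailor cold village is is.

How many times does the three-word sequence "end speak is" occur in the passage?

Scanning the 45 overlapping trigram windows for "end speak is":
  (none found)

0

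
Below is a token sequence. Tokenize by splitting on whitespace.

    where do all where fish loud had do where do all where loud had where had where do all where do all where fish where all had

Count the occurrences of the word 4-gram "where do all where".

4

Scanning the 24 overlapping 4-gram windows for "where do all where":
  position 1–4: where do all where
  position 9–12: where do all where
  position 17–20: where do all where
  position 20–23: where do all where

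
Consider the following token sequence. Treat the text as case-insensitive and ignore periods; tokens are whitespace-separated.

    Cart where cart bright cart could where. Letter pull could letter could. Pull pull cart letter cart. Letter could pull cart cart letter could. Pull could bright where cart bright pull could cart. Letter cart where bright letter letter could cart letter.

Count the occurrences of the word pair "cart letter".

Scanning the 41 overlapping bigram windows for "cart letter":
  position 15–16: cart letter
  position 17–18: cart letter
  position 22–23: cart letter
  position 33–34: cart letter
  position 41–42: cart letter

5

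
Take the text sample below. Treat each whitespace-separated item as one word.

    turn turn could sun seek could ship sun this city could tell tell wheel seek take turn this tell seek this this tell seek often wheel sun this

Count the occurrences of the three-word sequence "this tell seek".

Scanning the 26 overlapping trigram windows for "this tell seek":
  position 18–20: this tell seek
  position 22–24: this tell seek

2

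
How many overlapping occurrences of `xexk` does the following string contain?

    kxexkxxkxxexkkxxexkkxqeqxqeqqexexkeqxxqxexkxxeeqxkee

5

Sliding a length-4 window over the 52 characters (49 positions):
  position 2–5: xexk
  position 10–13: xexk
  position 16–19: xexk
  position 31–34: xexk
  position 40–43: xexk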